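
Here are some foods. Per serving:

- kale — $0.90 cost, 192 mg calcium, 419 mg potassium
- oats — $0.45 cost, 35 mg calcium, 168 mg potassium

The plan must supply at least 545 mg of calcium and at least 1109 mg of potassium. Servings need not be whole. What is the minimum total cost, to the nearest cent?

This is a tiny linear program; its minimum lies at a vertex of the feasible set. List the vertices and price them.
kale only: max(545/192, 1109/419) = 2.839 servings → $2.55.
oats only: max(545/35, 1109/168) = 15.57 servings → $7.01.
kale + oats: intersection lies outside the first quadrant.
Cheapest feasible corner: $2.55.

$2.55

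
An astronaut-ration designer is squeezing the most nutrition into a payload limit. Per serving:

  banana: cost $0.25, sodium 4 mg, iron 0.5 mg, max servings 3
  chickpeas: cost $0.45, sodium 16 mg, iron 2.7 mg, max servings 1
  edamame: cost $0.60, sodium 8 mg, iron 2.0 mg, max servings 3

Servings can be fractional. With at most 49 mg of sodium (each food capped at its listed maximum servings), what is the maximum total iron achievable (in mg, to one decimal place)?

Iron per mg sodium: edamame 0.25, chickpeas 0.1688, banana 0.125.
Take 3 servings of edamame: uses 24 mg sodium, +6.0 mg iron (running total 6.0 mg).
Take 1 serving of chickpeas: uses 16 mg sodium, +2.7 mg iron (running total 8.7 mg).
Take 2.25 servings of banana: uses 9 mg sodium, +1.1 mg iron (running total 9.8 mg).
Greedy by best ratio exhausts the sodium allowance optimally: 9.8 mg.

9.8 mg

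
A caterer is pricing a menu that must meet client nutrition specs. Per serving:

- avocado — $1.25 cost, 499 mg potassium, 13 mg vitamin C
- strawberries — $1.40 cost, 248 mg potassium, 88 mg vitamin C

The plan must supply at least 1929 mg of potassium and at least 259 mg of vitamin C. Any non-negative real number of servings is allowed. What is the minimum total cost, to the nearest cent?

The cheapest plan sits at a corner of the feasible region — with two constraints it uses at most two foods.
avocado only: max(1929/499, 259/13) = 19.92 servings → $24.90.
strawberries only: max(1929/248, 259/88) = 7.778 servings → $10.89.
avocado + strawberries with both tight: 2.593 servings and 2.56 servings → $6.83.
The minimum over all feasible corners is $6.83.

$6.83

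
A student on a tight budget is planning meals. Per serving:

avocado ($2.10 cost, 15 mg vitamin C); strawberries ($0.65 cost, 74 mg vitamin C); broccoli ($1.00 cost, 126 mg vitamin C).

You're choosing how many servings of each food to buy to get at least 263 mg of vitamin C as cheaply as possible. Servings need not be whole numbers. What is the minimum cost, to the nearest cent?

Cost per mg of vitamin C: broccoli $0.0079, strawberries $0.0088, avocado $0.1400.
With no serving limits, use only broccoli: 263 mg / 126 mg = 2.087 servings × $1.00 = $2.09.

$2.09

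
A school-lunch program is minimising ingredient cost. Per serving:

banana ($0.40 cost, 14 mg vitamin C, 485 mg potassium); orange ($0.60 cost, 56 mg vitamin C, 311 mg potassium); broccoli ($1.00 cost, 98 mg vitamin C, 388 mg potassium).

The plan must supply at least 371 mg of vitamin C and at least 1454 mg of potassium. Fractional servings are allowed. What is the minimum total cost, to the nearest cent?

$3.79

Compare the cost at each extreme point of the feasible region.
banana only: max(371/14, 1454/485) = 26.5 servings → $10.60.
orange only: max(371/56, 1454/311) = 6.625 servings → $3.98.
broccoli only: max(371/98, 1454/388) = 3.786 servings → $3.79.
banana + orange: the both-tight solution has a negative serving — not a feasible corner.
banana + broccoli: the both-tight solution has a negative serving — not a feasible corner.
orange + broccoli with both targets exact would need a negative amount; discard.
The minimum over all feasible corners is $3.79.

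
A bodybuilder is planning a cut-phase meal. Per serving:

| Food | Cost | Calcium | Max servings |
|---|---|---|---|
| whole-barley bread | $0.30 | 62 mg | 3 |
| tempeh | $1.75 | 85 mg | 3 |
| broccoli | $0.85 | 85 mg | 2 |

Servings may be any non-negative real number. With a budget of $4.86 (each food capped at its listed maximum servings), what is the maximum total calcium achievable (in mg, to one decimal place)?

465.8 mg

Calcium per dollar: whole-barley bread 206.7, broccoli 100, tempeh 48.57.
Take 3 servings of whole-barley bread: spends $0.90, +186.0 mg calcium (running total 186.0 mg).
Take 2 servings of broccoli: spends $1.70, +170.0 mg calcium (running total 356.0 mg).
Take 1.291 servings of tempeh: spends $2.26, +109.8 mg calcium (running total 465.8 mg).
Filling greedily by calcium-per-dollar is optimal for one linear limit, giving 465.8 mg.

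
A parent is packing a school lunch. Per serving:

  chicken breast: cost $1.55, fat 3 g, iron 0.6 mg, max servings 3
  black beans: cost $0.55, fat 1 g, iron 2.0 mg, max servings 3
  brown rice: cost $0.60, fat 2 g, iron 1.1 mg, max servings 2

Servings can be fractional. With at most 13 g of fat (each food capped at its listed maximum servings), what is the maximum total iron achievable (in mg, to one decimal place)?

Iron per g fat: black beans 2, brown rice 0.55, chicken breast 0.2.
Take 3 servings of black beans: uses 3 g fat, +6.0 mg iron (running total 6.0 mg).
Take 2 servings of brown rice: uses 4 g fat, +2.2 mg iron (running total 8.2 mg).
Take 2 servings of chicken breast: uses 6 g fat, +1.2 mg iron (running total 9.4 mg).
Filling greedily by iron-per-g fat is optimal for one linear limit, giving 9.4 mg.

9.4 mg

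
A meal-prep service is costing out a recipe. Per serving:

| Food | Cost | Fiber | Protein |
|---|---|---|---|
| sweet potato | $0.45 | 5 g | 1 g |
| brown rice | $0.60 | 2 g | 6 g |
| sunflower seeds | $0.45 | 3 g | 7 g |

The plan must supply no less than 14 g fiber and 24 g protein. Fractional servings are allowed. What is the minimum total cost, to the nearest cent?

At the optimum either one food covers both requirements or two foods hit both targets exactly; no other combination can be cheaper.
sweet potato only: max(14/5, 24/1) = 24 servings → $10.80.
brown rice only: max(14/2, 24/6) = 7 servings → $4.20.
sunflower seeds only: max(14/3, 24/7) = 4.667 servings → $2.10.
sweet potato + brown rice with both tight: 1.286 servings and 3.786 servings → $2.85.
sweet potato + sunflower seeds with both tight: 0.8125 servings and 3.312 servings → $1.86.
brown rice + sunflower seeds with both targets exact would need a negative amount; discard.
So the least-cost plan costs $1.86.

$1.86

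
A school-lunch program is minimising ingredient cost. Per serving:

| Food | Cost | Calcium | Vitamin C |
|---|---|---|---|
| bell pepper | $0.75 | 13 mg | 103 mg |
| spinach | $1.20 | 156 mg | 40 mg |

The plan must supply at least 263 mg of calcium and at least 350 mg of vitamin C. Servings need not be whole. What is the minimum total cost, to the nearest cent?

A basic optimal solution has at most two foods positive. Try each food alone and each pair with both targets met exactly.
bell pepper only: max(263/13, 350/103) = 20.23 servings → $15.17.
spinach only: max(263/156, 350/40) = 8.75 servings → $10.50.
bell pepper + spinach with both tight: 2.835 servings and 1.45 servings → $3.87.
Cheapest feasible corner: $3.87.

$3.87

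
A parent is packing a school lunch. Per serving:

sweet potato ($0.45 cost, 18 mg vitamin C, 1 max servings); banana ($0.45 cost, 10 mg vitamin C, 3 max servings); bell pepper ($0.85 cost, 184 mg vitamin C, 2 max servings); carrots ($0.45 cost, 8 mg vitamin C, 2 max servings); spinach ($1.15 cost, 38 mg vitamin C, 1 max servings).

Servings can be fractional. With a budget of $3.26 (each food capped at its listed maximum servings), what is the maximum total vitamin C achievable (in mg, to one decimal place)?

Vitamin C per dollar: bell pepper 216.5, sweet potato 40, spinach 33.04, banana 22.22, carrots 17.78.
Take 2 servings of bell pepper: spends $1.70, +368.0 mg vitamin C (running total 368.0 mg).
Take 1 serving of sweet potato: spends $0.45, +18.0 mg vitamin C (running total 386.0 mg).
Take 0.9652 servings of spinach: spends $1.11, +36.7 mg vitamin C (running total 422.7 mg).
Filling greedily by vitamin C-per-dollar is optimal for one linear limit, giving 422.7 mg.

422.7 mg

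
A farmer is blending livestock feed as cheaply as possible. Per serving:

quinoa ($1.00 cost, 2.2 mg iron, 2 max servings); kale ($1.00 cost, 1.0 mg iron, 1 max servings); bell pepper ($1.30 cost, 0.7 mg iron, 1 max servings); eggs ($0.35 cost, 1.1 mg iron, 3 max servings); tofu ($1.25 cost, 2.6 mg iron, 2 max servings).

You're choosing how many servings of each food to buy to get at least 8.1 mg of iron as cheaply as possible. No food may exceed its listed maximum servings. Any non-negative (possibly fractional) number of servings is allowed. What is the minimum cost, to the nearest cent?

Cost per mg of iron: eggs $0.3182, quinoa $0.4545, tofu $0.4808, kale $1.0000, bell pepper $1.8571.
Take 3 servings of eggs: +3.3 mg iron for $1.05 (total $1.05, still need 4.8 mg).
Take 2 servings of quinoa: +4.4 mg iron for $2.00 (total $3.05, still need 0.4 mg).
Take 0.1538 servings of tofu: +0.4 mg iron for $0.19 (total $3.24, still need 0.0 mg).
Filling from the cheapest source first is optimal under one linear minimum: $3.24.

$3.24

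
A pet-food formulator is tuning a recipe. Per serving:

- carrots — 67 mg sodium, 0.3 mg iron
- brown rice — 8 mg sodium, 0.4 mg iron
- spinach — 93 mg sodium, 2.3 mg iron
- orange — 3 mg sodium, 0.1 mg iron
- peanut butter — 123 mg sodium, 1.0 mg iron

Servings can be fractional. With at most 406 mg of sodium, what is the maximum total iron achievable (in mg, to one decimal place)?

20.3 mg

Iron per mg sodium: brown rice 0.05, orange 0.03333, spinach 0.02473, peanut butter 0.00813, carrots 0.004478.
With no serving limits, spend the whole sodium allowance on brown rice: 406 mg / 8 mg × 0.4 mg = 20.3 mg.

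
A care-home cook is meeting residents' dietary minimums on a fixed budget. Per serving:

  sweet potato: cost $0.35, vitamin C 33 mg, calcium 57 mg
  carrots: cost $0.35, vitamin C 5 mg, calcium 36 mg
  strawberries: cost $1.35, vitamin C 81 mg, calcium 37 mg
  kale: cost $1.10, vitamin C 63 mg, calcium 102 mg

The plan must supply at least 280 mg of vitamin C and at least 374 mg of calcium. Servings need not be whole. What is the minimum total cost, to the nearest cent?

$2.97

sweet potato only: max(280/33, 374/57) = 8.485 servings → $2.97.
carrots only: max(280/5, 374/36) = 56 servings → $19.60.
strawberries only: max(280/81, 374/37) = 10.11 servings → $13.65.
kale only: max(280/63, 374/102) = 4.444 servings → $4.89.
sweet potato + carrots: intersection lies outside the first quadrant.
sweet potato + strawberries with both tight: 5.87 servings and 1.065 servings → $3.49.
sweet potato + kale: the both-tight solution has a negative serving — not a feasible corner.
carrots + strawberries with both tight: 7.299 servings and 3.006 servings → $6.61.
carrots + kale: the both-tight solution has a negative serving — not a feasible corner.
strawberries + kale with both tight: 0.8427 servings and 3.361 servings → $4.83.
Cheapest feasible corner: $2.97.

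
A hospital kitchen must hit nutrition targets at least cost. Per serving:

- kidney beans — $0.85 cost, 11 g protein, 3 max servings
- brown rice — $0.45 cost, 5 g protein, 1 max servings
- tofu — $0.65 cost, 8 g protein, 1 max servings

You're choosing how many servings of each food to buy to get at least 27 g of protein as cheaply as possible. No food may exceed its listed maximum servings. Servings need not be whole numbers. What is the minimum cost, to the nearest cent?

$2.09

Cost per g of protein: kidney beans $0.0773, tofu $0.0813, brown rice $0.0900.
Take 2.455 servings of kidney beans: +27.0 g protein for $2.09 (total $2.09, still need 0.0 g).
Filling from the cheapest source first is optimal under one linear minimum: $2.09.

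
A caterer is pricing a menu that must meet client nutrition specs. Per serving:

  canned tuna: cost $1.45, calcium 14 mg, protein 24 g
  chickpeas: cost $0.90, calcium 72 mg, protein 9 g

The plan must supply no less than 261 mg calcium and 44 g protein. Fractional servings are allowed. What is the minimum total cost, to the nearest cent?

Two binding constraints pin down two serving amounts, so the optimal mix uses at most two foods. The candidates are each food alone (scaled to the tighter of calcium/protein) and each pair with both constraints tight.
canned tuna only: max(261/14, 44/24) = 18.64 servings → $27.03.
chickpeas only: max(261/72, 44/9) = 4.889 servings → $4.40.
canned tuna + chickpeas with both tight: 0.5112 servings and 3.526 servings → $3.91.
The minimum over all feasible corners is $3.91.

$3.91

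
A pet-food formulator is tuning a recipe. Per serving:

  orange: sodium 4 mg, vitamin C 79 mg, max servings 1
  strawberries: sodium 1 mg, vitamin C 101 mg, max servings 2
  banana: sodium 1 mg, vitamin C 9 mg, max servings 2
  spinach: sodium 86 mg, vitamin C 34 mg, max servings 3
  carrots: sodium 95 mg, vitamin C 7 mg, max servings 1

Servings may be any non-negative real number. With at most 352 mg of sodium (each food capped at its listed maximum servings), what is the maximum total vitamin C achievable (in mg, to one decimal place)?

407.3 mg

Vitamin C per mg sodium: strawberries 101, orange 19.75, banana 9, spinach 0.3953, carrots 0.07368.
Take 2 servings of strawberries: uses 2 mg sodium, +202.0 mg vitamin C (running total 202.0 mg).
Take 1 serving of orange: uses 4 mg sodium, +79.0 mg vitamin C (running total 281.0 mg).
Take 2 servings of banana: uses 2 mg sodium, +18.0 mg vitamin C (running total 299.0 mg).
Take 3 servings of spinach: uses 258 mg sodium, +102.0 mg vitamin C (running total 401.0 mg).
Take 0.9053 servings of carrots: uses 86 mg sodium, +6.3 mg vitamin C (running total 407.3 mg).
Filling greedily by vitamin C-per-mg sodium is optimal for one linear limit, giving 407.3 mg.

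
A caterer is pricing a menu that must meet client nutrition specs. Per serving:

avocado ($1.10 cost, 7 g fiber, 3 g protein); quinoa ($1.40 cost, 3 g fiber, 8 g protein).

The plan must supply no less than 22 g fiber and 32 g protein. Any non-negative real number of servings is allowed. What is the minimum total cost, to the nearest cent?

This is a tiny linear program; its minimum lies at a vertex of the feasible set. List the vertices and price them.
avocado only: max(22/7, 32/3) = 10.67 servings → $11.73.
quinoa only: max(22/3, 32/8) = 7.333 servings → $10.27.
avocado + quinoa with both tight: 1.702 servings and 3.362 servings → $6.58.
The minimum over all feasible corners is $6.58.

$6.58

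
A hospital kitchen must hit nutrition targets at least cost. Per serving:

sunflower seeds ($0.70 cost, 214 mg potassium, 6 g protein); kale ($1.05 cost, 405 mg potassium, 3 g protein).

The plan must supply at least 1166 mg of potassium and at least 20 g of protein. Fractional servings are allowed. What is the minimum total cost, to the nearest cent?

$3.40

Minimising a linear cost over {potassium ≥ 1166, protein ≥ 20, servings ≥ 0} — the optimum is at a vertex, using one or two foods.
sunflower seeds only: max(1166/214, 20/6) = 5.449 servings → $3.81.
kale only: max(1166/405, 20/3) = 6.667 servings → $7.00.
sunflower seeds + kale with both tight: 2.574 servings and 1.519 servings → $3.40.
The minimum over all feasible corners is $3.40.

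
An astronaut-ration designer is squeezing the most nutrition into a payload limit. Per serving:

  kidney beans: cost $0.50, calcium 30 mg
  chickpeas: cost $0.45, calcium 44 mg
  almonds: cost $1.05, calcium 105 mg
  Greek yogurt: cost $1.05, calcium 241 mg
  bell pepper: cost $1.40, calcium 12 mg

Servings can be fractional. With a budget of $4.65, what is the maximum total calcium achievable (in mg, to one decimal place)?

1067.3 mg

Calcium per dollar: Greek yogurt 229.5, almonds 100, chickpeas 97.78, kidney beans 60, bell pepper 8.571.
With no serving limits, spend the whole cost allowance on Greek yogurt: $4.65 / $1.05 × 241 mg = 1067.3 mg.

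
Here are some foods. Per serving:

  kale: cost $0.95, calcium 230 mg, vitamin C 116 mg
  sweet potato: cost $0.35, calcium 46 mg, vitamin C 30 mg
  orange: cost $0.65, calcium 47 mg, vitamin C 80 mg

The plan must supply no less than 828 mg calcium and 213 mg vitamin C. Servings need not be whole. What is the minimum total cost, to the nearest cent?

For a min-cost LP with two ≥-constraints, a basic feasible solution has at most two positive variables.
kale only: max(828/230, 213/116) = 3.6 servings → $3.42.
sweet potato only: max(828/46, 213/30) = 18 servings → $6.30.
orange only: max(828/47, 213/80) = 17.62 servings → $11.45.
kale + sweet potato with both targets exact would need a negative amount; discard.
kale + orange with both targets exact would need a negative amount; discard.
sweet potato + orange: intersection lies outside the first quadrant.
Cheapest feasible corner: $3.42.

$3.42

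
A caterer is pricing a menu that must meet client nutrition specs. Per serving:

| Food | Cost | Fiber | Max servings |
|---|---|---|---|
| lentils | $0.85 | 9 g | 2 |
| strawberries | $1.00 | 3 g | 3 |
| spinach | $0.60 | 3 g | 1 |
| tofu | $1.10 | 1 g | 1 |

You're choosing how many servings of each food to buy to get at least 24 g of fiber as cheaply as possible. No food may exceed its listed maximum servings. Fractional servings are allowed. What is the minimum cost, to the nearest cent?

Cost per g of fiber: lentils $0.0944, spinach $0.2000, strawberries $0.3333, tofu $1.1000.
Take 2 servings of lentils: +18.0 g fiber for $1.70 (total $1.70, still need 6.0 g).
Take 1 serving of spinach: +3.0 g fiber for $0.60 (total $2.30, still need 3.0 g).
Take 1 serving of strawberries: +3.0 g fiber for $1.00 (total $3.30, still need 0.0 g).
Filling from the cheapest source first is optimal under one linear minimum: $3.30.

$3.30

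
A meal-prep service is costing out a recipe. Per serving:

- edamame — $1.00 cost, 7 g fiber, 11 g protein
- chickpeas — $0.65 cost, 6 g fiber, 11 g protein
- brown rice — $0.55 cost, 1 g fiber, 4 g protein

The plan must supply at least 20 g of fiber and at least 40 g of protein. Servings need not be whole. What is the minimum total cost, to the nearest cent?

An LP optimum is at a vertex; with two nutrient constraints at most two foods are used. Check each candidate.
edamame only: max(20/7, 40/11) = 3.636 servings → $3.64.
chickpeas only: max(20/6, 40/11) = 3.636 servings → $2.36.
brown rice only: max(20/1, 40/4) = 20 servings → $11.00.
edamame + chickpeas: the both-tight solution has a negative serving — not a feasible corner.
edamame + brown rice with both tight: 2.353 servings and 3.529 servings → $4.29.
chickpeas + brown rice with both tight: 3.077 servings and 1.538 servings → $2.85.
The minimum over all feasible corners is $2.36.

$2.36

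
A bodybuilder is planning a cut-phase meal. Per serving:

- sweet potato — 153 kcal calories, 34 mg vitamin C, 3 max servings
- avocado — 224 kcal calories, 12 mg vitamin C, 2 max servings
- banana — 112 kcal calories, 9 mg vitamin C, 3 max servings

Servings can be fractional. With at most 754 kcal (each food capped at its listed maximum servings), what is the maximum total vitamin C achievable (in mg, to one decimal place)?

125.7 mg

Vitamin C per kcal: sweet potato 0.2222, banana 0.08036, avocado 0.05357.
Take 3 servings of sweet potato: uses 459 kcal, +102.0 mg vitamin C (running total 102.0 mg).
Take 2.634 servings of banana: uses 295 kcal, +23.7 mg vitamin C (running total 125.7 mg).
Greedy by best ratio exhausts the calories allowance optimally: 125.7 mg.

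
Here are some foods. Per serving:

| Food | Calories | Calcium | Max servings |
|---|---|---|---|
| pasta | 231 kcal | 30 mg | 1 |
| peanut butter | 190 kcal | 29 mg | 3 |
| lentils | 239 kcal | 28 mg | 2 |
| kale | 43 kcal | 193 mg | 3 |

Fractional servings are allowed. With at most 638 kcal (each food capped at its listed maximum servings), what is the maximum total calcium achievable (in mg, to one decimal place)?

656.7 mg

Calcium per kcal: kale 4.488, peanut butter 0.1526, pasta 0.1299, lentils 0.1172.
Take 3 servings of kale: uses 129 kcal, +579.0 mg calcium (running total 579.0 mg).
Take 2.679 servings of peanut butter: uses 509 kcal, +77.7 mg calcium (running total 656.7 mg).
Greedy by best ratio exhausts the calories allowance optimally: 656.7 mg.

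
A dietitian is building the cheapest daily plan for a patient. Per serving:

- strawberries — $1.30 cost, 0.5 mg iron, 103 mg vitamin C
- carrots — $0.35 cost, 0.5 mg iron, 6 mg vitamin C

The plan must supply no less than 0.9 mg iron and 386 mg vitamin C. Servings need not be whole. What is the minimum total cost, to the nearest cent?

At the optimum either one food covers both requirements or two foods hit both targets exactly; no other combination can be cheaper.
strawberries only: max(0.9/0.5, 386/103) = 3.748 servings → $4.87.
carrots only: max(0.9/0.5, 386/6) = 64.33 servings → $22.52.
strawberries + carrots: intersection lies outside the first quadrant.
So the least-cost plan costs $4.87.

$4.87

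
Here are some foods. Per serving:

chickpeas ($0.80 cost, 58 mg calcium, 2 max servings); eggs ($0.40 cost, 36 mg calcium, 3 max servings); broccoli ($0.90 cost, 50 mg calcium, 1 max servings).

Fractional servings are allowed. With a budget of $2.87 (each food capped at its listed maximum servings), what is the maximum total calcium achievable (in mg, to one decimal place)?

227.9 mg

Calcium per dollar: eggs 90, chickpeas 72.5, broccoli 55.56.
Take 3 servings of eggs: spends $1.20, +108.0 mg calcium (running total 108.0 mg).
Take 2 servings of chickpeas: spends $1.60, +116.0 mg calcium (running total 224.0 mg).
Take 0.07778 servings of broccoli: spends $0.07, +3.9 mg calcium (running total 227.9 mg).
Greedy by best ratio exhausts the cost allowance optimally: 227.9 mg.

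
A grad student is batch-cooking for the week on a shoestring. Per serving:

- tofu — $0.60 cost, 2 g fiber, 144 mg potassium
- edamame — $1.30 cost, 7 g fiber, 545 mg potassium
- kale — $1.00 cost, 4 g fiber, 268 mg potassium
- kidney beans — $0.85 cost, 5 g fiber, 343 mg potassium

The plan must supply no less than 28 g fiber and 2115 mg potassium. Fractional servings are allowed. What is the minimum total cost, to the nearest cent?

With two linear requirements the optimum uses one or two foods; enumerate the corners.
tofu only: max(28/2, 2115/144) = 14.69 servings → $8.81.
edamame only: max(28/7, 2115/545) = 4 servings → $5.20.
kale only: max(28/4, 2115/268) = 7.892 servings → $7.89.
kidney beans only: max(28/5, 2115/343) = 6.166 servings → $5.24.
tofu + edamame with both tight: 5.549 servings and 2.415 servings → $6.47.
tofu + kale: the both-tight solution has a negative serving — not a feasible corner.
tofu + kidney beans with both targets exact would need a negative amount; discard.
edamame + kale with both tight: 3.145 servings and 1.497 servings → $5.58.
edamame + kidney beans with both tight: 2.997 servings and 1.404 servings → $5.09.
kale + kidney beans: the both-tight solution has a negative serving — not a feasible corner.
The minimum over all feasible corners is $5.09.

$5.09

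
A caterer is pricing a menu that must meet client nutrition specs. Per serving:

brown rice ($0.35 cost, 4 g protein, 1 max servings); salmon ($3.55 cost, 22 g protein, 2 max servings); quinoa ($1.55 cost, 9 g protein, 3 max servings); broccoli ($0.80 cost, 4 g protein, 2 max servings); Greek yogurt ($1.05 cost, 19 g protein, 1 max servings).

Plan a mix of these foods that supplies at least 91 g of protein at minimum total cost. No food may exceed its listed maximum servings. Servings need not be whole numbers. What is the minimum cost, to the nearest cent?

Cost per g of protein: Greek yogurt $0.0553, brown rice $0.0875, salmon $0.1614, quinoa $0.1722, broccoli $0.2000.
Take 1 serving of Greek yogurt: +19.0 g protein for $1.05 (total $1.05, still need 72.0 g).
Take 1 serving of brown rice: +4.0 g protein for $0.35 (total $1.40, still need 68.0 g).
Take 2 servings of salmon: +44.0 g protein for $7.10 (total $8.50, still need 24.0 g).
Take 2.667 servings of quinoa: +24.0 g protein for $4.13 (total $12.63, still need 0.0 g).
Filling from the cheapest source first is optimal under one linear minimum: $12.63.

$12.63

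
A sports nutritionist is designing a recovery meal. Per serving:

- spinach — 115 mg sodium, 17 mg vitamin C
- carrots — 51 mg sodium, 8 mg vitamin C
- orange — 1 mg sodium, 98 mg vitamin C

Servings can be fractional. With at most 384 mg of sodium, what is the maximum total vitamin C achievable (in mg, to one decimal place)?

Vitamin C per mg sodium: orange 98, carrots 0.1569, spinach 0.1478.
With no serving limits, spend the whole sodium allowance on orange: 384 mg / 1 mg × 98 mg = 37632.0 mg.

37632.0 mg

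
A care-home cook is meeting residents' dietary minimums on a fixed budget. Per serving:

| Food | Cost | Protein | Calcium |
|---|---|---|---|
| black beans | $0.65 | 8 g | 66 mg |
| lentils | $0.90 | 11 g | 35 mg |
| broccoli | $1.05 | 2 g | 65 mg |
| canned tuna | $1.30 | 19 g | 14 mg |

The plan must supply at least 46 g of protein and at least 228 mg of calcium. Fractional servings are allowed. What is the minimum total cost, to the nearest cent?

$3.48

With two linear requirements the optimum uses one or two foods; enumerate the corners.
black beans only: max(46/8, 228/66) = 5.75 servings → $3.74.
lentils only: max(46/11, 228/35) = 6.514 servings → $5.86.
broccoli only: max(46/2, 228/65) = 23 servings → $24.15.
canned tuna only: max(46/19, 228/14) = 16.29 servings → $21.17.
black beans + lentils with both tight: 2.013 servings and 2.717 servings → $3.75.
black beans + broccoli with both targets exact would need a negative amount; discard.
black beans + canned tuna with both tight: 3.229 servings and 1.061 servings → $3.48.
lentils + broccoli with both tight: 3.929 servings and 1.392 servings → $5.00.
lentils + canned tuna: intersection lies outside the first quadrant.
broccoli + canned tuna with both tight: 3.056 servings and 2.099 servings → $5.94.
The minimum over all feasible corners is $3.48.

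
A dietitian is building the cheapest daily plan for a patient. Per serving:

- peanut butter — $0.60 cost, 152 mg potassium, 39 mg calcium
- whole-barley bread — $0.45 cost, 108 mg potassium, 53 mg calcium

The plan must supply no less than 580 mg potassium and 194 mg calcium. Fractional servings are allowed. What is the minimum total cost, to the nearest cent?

Two binding constraints pin down two serving amounts, so the optimal mix uses at most two foods. The candidates are each food alone (scaled to the tighter of potassium/calcium) and each pair with both constraints tight.
peanut butter only: max(580/152, 194/39) = 4.974 servings → $2.98.
whole-barley bread only: max(580/108, 194/53) = 5.37 servings → $2.42.
peanut butter + whole-barley bread with both tight: 2.546 servings and 1.787 servings → $2.33.
Cheapest feasible corner: $2.33.

$2.33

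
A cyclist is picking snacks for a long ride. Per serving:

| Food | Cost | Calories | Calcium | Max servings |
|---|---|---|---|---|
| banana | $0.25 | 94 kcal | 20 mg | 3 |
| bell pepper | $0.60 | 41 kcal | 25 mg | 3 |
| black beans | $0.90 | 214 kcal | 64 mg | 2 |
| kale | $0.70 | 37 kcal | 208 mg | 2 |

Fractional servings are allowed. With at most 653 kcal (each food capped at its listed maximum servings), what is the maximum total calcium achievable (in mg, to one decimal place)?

625.0 mg

Calcium per kcal: kale 5.622, bell pepper 0.6098, black beans 0.2991, banana 0.2128.
Take 2 servings of kale: uses 74 kcal, +416.0 mg calcium (running total 416.0 mg).
Take 3 servings of bell pepper: uses 123 kcal, +75.0 mg calcium (running total 491.0 mg).
Take 2 servings of black beans: uses 428 kcal, +128.0 mg calcium (running total 619.0 mg).
Take 0.2979 servings of banana: uses 28 kcal, +6.0 mg calcium (running total 625.0 mg).
Greedy by best ratio exhausts the calories allowance optimally: 625.0 mg.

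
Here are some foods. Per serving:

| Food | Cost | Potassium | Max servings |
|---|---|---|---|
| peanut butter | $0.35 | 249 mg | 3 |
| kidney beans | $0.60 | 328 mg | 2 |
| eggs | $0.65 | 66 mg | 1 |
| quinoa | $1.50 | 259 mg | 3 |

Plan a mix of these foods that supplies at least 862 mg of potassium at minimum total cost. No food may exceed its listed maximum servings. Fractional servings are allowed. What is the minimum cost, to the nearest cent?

Cost per mg of potassium: peanut butter $0.0014, kidney beans $0.0018, quinoa $0.0058, eggs $0.0098.
Take 3 servings of peanut butter: +747.0 mg potassium for $1.05 (total $1.05, still need 115.0 mg).
Take 0.3506 servings of kidney beans: +115.0 mg potassium for $0.21 (total $1.26, still need 0.0 mg).
Greedy by cheapest-per-mg is optimal for a single linear constraint, so the minimum cost is $1.26.

$1.26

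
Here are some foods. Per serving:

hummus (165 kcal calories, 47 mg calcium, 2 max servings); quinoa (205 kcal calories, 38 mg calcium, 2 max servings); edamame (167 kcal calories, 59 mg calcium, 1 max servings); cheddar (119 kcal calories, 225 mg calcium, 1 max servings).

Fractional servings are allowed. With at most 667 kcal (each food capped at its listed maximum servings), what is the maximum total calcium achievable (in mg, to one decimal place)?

387.5 mg

Calcium per kcal: cheddar 1.891, edamame 0.3533, hummus 0.2848, quinoa 0.1854.
Take 1 serving of cheddar: uses 119 kcal, +225.0 mg calcium (running total 225.0 mg).
Take 1 serving of edamame: uses 167 kcal, +59.0 mg calcium (running total 284.0 mg).
Take 2 servings of hummus: uses 330 kcal, +94.0 mg calcium (running total 378.0 mg).
Take 0.2488 servings of quinoa: uses 51 kcal, +9.5 mg calcium (running total 387.5 mg).
Filling greedily by calcium-per-kcal is optimal for one linear limit, giving 387.5 mg.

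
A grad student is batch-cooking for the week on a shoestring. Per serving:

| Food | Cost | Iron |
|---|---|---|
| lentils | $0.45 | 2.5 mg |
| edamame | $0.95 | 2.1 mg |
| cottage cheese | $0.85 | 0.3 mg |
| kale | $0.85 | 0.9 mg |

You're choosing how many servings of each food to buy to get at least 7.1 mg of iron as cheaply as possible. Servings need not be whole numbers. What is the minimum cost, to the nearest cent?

$1.28

Cost per mg of iron: lentils $0.1800, edamame $0.4524, kale $0.9444, cottage cheese $2.8333.
With no serving limits, use only lentils: 7.1 mg / 2.5 mg = 2.84 servings × $0.45 = $1.28.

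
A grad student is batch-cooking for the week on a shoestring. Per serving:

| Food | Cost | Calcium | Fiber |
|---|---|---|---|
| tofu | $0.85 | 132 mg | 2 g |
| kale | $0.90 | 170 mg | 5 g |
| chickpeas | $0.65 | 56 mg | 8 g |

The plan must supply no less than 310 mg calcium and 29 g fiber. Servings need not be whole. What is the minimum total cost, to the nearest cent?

At the optimum either one food covers both requirements or two foods hit both targets exactly; no other combination can be cheaper.
tofu only: max(310/132, 29/2) = 14.5 servings → $12.32.
kale only: max(310/170, 29/5) = 5.8 servings → $5.22.
chickpeas only: max(310/56, 29/8) = 5.536 servings → $3.60.
tofu + kale: intersection lies outside the first quadrant.
tofu + chickpeas with both tight: 0.9068 servings and 3.398 servings → $2.98.
kale + chickpeas with both tight: 0.7926 servings and 3.13 servings → $2.75.
So the least-cost plan costs $2.75.

$2.75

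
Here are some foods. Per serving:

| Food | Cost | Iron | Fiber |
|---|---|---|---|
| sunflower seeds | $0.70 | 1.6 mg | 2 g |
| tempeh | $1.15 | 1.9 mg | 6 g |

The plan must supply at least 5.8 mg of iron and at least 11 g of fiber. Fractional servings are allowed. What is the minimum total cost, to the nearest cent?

At the optimum either one food covers both requirements or two foods hit both targets exactly; no other combination can be cheaper.
sunflower seeds only: max(5.8/1.6, 11/2) = 5.5 servings → $3.85.
tempeh only: max(5.8/1.9, 11/6) = 3.053 servings → $3.51.
sunflower seeds + tempeh with both tight: 2.397 servings and 1.034 servings → $2.87.
So the least-cost plan costs $2.87.

$2.87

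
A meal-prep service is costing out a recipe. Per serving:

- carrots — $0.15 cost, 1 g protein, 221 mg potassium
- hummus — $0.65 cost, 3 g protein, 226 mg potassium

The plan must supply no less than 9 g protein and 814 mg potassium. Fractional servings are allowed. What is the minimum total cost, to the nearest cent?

$1.35

Compare the cost at each extreme point of the feasible region.
carrots only: max(9/1, 814/221) = 9 servings → $1.35.
hummus only: max(9/3, 814/226) = 3.602 servings → $2.34.
carrots + hummus with both tight: 0.9336 servings and 2.689 servings → $1.89.
So the least-cost plan costs $1.35.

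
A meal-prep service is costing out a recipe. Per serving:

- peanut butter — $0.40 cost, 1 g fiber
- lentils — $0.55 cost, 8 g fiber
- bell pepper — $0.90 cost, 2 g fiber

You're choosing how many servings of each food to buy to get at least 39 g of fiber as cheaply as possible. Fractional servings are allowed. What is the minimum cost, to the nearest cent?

$2.68

Cost per g of fiber: lentils $0.0688, peanut butter $0.4000, bell pepper $0.4500.
With no serving limits, use only lentils: 39 g / 8 g = 4.875 servings × $0.55 = $2.68.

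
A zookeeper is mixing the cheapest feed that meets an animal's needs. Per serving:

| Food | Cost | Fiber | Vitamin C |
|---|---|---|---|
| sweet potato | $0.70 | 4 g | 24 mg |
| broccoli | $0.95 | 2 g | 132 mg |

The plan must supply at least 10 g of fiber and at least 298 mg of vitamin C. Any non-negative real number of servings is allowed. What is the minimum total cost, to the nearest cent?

For a min-cost LP with two ≥-constraints, a basic feasible solution has at most two positive variables.
sweet potato only: max(10/4, 298/24) = 12.42 servings → $8.69.
broccoli only: max(10/2, 298/132) = 5 servings → $4.75.
sweet potato + broccoli with both tight: 1.508 servings and 1.983 servings → $2.94.
Cheapest feasible corner: $2.94.

$2.94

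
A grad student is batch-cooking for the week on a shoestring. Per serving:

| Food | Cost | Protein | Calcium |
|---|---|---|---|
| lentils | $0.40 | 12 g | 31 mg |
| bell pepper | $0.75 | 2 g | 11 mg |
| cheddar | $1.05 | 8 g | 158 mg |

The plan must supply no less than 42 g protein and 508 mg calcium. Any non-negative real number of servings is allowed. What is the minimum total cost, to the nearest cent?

Minimising a linear cost over {protein ≥ 42, calcium ≥ 508, servings ≥ 0} — the optimum is at a vertex, using one or two foods.
lentils only: max(42/12, 508/31) = 16.39 servings → $6.55.
bell pepper only: max(42/2, 508/11) = 46.18 servings → $34.64.
cheddar only: max(42/8, 508/158) = 5.25 servings → $5.51.
lentils + bell pepper: intersection lies outside the first quadrant.
lentils + cheddar with both tight: 1.561 servings and 2.909 servings → $3.68.
bell pepper + cheddar with both tight: 11.28 servings and 2.43 servings → $11.01.
So the least-cost plan costs $3.68.

$3.68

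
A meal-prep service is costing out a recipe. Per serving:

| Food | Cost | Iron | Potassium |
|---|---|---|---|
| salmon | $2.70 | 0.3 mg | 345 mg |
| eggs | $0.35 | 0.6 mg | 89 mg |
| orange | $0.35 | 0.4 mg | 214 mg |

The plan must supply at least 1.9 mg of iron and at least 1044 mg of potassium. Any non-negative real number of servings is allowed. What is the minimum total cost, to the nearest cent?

$1.71

Minimising a linear cost over {iron ≥ 1.9, potassium ≥ 1044, servings ≥ 0} — the optimum is at a vertex, using one or two foods.
salmon only: max(1.9/0.3, 1044/345) = 6.333 servings → $17.10.
eggs only: max(1.9/0.6, 1044/89) = 11.73 servings → $4.11.
orange only: max(1.9/0.4, 1044/214) = 4.879 servings → $1.71.
salmon + eggs with both tight: 2.536 servings and 1.899 servings → $7.51.
salmon + orange with both tight: 0.1491 servings and 4.638 servings → $2.03.
eggs + orange: the both-tight solution has a negative serving — not a feasible corner.
Cheapest feasible corner: $1.71.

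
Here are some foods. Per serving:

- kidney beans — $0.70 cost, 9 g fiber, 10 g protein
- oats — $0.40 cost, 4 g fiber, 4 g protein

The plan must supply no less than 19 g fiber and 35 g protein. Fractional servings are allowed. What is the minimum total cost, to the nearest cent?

With two linear requirements the optimum uses one or two foods; enumerate the corners.
kidney beans only: max(19/9, 35/10) = 3.5 servings → $2.45.
oats only: max(19/4, 35/4) = 8.75 servings → $3.50.
kidney beans + oats: the both-tight solution has a negative serving — not a feasible corner.
So the least-cost plan costs $2.45.

$2.45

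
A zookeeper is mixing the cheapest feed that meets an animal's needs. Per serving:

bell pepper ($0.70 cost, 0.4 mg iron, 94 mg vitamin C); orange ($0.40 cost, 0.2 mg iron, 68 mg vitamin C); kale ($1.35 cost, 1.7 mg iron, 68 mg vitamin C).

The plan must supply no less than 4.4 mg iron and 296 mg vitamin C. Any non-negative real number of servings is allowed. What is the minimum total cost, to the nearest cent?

$3.98

For a min-cost LP with two ≥-constraints, a basic feasible solution has at most two positive variables.
bell pepper only: max(4.4/0.4, 296/94) = 11 servings → $7.70.
orange only: max(4.4/0.2, 296/68) = 22 servings → $8.80.
kale only: max(4.4/1.7, 296/68) = 4.353 servings → $5.88.
bell pepper + orange: intersection lies outside the first quadrant.
bell pepper + kale with both tight: 1.538 servings and 2.226 servings → $4.08.
orange + kale with both tight: 2 servings and 2.353 servings → $3.98.
So the least-cost plan costs $3.98.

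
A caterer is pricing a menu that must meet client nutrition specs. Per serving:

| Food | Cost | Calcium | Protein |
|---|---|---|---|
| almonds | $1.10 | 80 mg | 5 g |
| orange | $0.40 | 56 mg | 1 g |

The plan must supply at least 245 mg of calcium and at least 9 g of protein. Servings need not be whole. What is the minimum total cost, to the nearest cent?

almonds only: max(245/80, 9/5) = 3.062 servings → $3.37.
orange only: max(245/56, 9/1) = 9 servings → $3.60.
almonds + orange with both tight: 1.295 servings and 2.525 servings → $2.43.
So the least-cost plan costs $2.43.

$2.43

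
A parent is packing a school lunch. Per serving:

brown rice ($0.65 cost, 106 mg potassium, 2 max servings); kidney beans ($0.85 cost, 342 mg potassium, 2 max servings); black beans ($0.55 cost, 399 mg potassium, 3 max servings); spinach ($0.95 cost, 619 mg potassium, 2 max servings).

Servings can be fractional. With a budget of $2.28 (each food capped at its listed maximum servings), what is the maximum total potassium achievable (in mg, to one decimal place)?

1607.5 mg

Potassium per dollar: black beans 725.5, spinach 651.6, kidney beans 402.4, brown rice 163.1.
Take 3 servings of black beans: spends $1.65, +1197.0 mg potassium (running total 1197.0 mg).
Take 0.6632 servings of spinach: spends $0.63, +410.5 mg potassium (running total 1607.5 mg).
Filling greedily by potassium-per-dollar is optimal for one linear limit, giving 1607.5 mg.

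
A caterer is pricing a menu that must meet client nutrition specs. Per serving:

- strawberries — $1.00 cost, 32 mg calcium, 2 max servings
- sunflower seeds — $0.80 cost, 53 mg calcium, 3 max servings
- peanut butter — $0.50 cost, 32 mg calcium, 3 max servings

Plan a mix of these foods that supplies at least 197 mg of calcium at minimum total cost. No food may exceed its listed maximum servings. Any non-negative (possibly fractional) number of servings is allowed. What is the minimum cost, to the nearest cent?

Cost per mg of calcium: sunflower seeds $0.0151, peanut butter $0.0156, strawberries $0.0312.
Take 3 servings of sunflower seeds: +159.0 mg calcium for $2.40 (total $2.40, still need 38.0 mg).
Take 1.188 servings of peanut butter: +38.0 mg calcium for $0.59 (total $2.99, still need 0.0 mg).
Greedy by cheapest-per-mg is optimal for a single linear constraint, so the minimum cost is $2.99.

$2.99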